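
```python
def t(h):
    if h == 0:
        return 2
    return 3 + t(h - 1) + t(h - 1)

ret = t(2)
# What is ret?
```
Call trace (a repeated sub-call is expanded the first time; later identical calls just restate its return value):
t(h=2)
  t(h=1)
    t(h=0)
    -> return 2
    t(h=0)
    -> return 2
  -> return 7
  t(h=1) -> return 7  (same call as traced above)
-> return 17

Final answer: 17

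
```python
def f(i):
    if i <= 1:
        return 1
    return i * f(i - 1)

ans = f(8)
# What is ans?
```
Call trace:
f(i=8)
  f(i=7)
    f(i=6)
      f(i=5)
        f(i=4)
          f(i=3)
            f(i=2)
              f(i=1)
              -> return 1
            -> return 2
          -> return 6
        -> return 24
      -> return 120
    -> return 720
  -> return 5040
-> return 40320

Final answer: 40320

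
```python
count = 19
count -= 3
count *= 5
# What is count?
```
Trace:
  count=19
  count=16
  count=80

Final answer: 80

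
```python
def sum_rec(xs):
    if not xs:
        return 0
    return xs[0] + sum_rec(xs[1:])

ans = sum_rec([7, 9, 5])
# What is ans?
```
Call trace:
sum_rec(xs=[7, 9, 5])
  sum_rec(xs=[9, 5])
    sum_rec(xs=[5])
      sum_rec(xs=[])
      -> return 0
    -> return 5
  -> return 14
-> return 21

Final answer: 21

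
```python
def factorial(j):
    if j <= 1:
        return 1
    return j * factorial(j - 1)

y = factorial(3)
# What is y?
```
Call trace:
factorial(j=3)
  factorial(j=2)
    factorial(j=1)
    -> return 1
  -> return 2
-> return 6

Final answer: 6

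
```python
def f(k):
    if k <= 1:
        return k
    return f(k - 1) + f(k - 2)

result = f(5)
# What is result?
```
Call trace (a repeated sub-call is expanded the first time; later identical calls just restate its return value):
f(k=5)
  f(k=4)
    f(k=3)
      f(k=2)
        f(k=1)
        -> return 1
        f(k=0)
        -> return 0
      -> return 1
      f(k=1)
      -> return 1
    -> return 2
    f(k=2) -> return 1  (same call as traced above)
  -> return 3
  f(k=3) -> return 2  (same call as traced above)
-> return 5

Final answer: 5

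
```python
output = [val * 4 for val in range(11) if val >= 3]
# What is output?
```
Trace:
  val=0
  val=1
  val=2
  val=3
  val=4
  val=5
  val=6
  val=7
  val=8
  val=9
  val=10
  output=[12, 16, 20, 24, 28, 32, 36, 40]

Final answer: [12, 16, 20, 24, 28, 32, 36, 40]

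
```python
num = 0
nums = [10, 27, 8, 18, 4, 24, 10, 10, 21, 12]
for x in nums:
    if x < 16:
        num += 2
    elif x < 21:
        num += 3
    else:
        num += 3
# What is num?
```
Trace:
  num=0
  num=2, x=10
  num=5, x=27
  num=7, x=8
  num=10, x=18
  num=12, x=4
  num=15, x=24
  num=17, x=10
  num=19, x=10
  num=22, x=21
  num=24, x=12

Final answer: 24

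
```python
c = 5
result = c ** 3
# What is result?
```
Trace:
  c=5
  c=5, result=125

Final answer: 125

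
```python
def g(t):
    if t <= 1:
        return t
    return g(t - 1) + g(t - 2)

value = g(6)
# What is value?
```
Call trace (a repeated sub-call is expanded the first time; later identical calls just restate its return value):
g(t=6)
  g(t=5)
    g(t=4)
      g(t=3)
        g(t=2)
          g(t=1)
          -> return 1
          g(t=0)
          -> return 0
        -> return 1
        g(t=1)
        -> return 1
      -> return 2
      g(t=2) -> return 1  (same call as traced above)
    -> return 3
    g(t=3) -> return 2  (same call as traced above)
  -> return 5
  g(t=4) -> return 3  (same call as traced above)
-> return 8

Final answer: 8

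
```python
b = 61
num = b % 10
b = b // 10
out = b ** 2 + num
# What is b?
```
Trace:
  b=61
  b=61, num=1
  b=6, num=1
  b=6, num=1, out=37

Final answer: 6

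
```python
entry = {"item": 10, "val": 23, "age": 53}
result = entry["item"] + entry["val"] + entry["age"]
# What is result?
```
Trace:
  entry={'item': 10, 'val': 23, 'age': 53}
  entry={'item': 10, 'val': 23, 'age': 53}, result=86

Final answer: 86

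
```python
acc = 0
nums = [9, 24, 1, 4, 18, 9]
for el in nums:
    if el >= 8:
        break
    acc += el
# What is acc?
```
Trace:
  acc=0
  acc=0, el=9

Final answer: 0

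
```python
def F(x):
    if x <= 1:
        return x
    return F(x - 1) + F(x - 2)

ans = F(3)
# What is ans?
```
Call trace:
F(x=3)
  F(x=2)
    F(x=1)
    -> return 1
    F(x=0)
    -> return 0
  -> return 1
  F(x=1)
  -> return 1
-> return 2

Final answer: 2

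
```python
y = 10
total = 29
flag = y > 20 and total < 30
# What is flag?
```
Trace:
  y=10
  y=10, total=29
  y=10, total=29, flag=False

Final answer: False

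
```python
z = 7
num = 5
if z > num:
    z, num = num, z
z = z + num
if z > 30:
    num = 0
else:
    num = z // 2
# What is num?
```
Trace:
  z=7
  z=7, num=5
  z=5, num=7
  z=12, num=7
  z=12, num=6

Final answer: 6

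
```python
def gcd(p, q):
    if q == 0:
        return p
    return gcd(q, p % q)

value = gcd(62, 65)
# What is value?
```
Call trace:
gcd(p=62, q=65)
  gcd(p=65, q=62)
    gcd(p=62, q=3)
      gcd(p=3, q=2)
        gcd(p=2, q=1)
          gcd(p=1, q=0)
          -> return 1
        -> return 1
      -> return 1
    -> return 1
  -> return 1
-> return 1

Final answer: 1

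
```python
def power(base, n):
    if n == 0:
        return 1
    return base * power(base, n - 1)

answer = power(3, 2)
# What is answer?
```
Call trace:
power(base=3, n=2)
  power(base=3, n=1)
    power(base=3, n=0)
    -> return 1
  -> return 3
-> return 9

Final answer: 9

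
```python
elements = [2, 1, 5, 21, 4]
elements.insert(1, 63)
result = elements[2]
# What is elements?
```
Trace:
  elements=[2, 1, 5, 21, 4]
  elements=[2, 63, 1, 5, 21, 4]
  elements=[2, 63, 1, 5, 21, 4], result=1

Final answer: [2, 63, 1, 5, 21, 4]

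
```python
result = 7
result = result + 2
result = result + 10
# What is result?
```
Trace:
  result=7
  result=9
  result=19

Final answer: 19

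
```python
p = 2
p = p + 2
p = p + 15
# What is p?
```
Trace:
  p=2
  p=4
  p=19

Final answer: 19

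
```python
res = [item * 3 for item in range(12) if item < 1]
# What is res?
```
Trace:
  item=0
  item=1
  item=2
  item=3
  item=4
  item=5
  item=6
  item=7
  item=8
  item=9
  item=10
  item=11
  res=[0]

Final answer: [0]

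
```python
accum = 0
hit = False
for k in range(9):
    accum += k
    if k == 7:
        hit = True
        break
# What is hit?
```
Trace:
  accum=0
  accum=0, hit=False
  accum=0, hit=False, k=0
  accum=1, hit=False, k=1
  accum=3, hit=False, k=2
  accum=6, hit=False, k=3
  accum=10, hit=False, k=4
  accum=15, hit=False, k=5
  accum=21, hit=False, k=6
  accum=28, hit=True, k=7

Final answer: True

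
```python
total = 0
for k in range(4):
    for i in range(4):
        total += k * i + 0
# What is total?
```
Trace:
  total=0
  total=0, k=0, i=0
  total=0, k=0, i=1
  total=0, k=0, i=2
  total=0, k=0, i=3
  total=0, k=1, i=0
  total=1, k=1, i=1
  total=3, k=1, i=2
  total=6, k=1, i=3
  total=6, k=2, i=0
  total=8, k=2, i=1
  total=12, k=2, i=2
  total=18, k=2, i=3
  total=18, k=3, i=0
  total=21, k=3, i=1
  total=27, k=3, i=2
  total=36, k=3, i=3

Final answer: 36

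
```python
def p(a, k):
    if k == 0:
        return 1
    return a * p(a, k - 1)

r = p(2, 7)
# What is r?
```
Call trace:
p(a=2, k=7)
  p(a=2, k=6)
    p(a=2, k=5)
      p(a=2, k=4)
        p(a=2, k=3)
          p(a=2, k=2)
            p(a=2, k=1)
              p(a=2, k=0)
              -> return 1
            -> return 2
          -> return 4
        -> return 8
      -> return 16
    -> return 32
  -> return 64
-> return 128

Final answer: 128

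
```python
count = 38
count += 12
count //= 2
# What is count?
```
Trace:
  count=38
  count=50
  count=25

Final answer: 25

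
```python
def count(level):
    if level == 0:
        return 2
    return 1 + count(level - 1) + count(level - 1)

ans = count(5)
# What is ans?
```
Call trace (a repeated sub-call is expanded the first time; later identical calls just restate its return value):
count(level=5)
  count(level=4)
    count(level=3)
      count(level=2)
        count(level=1)
          count(level=0)
          -> return 2
          count(level=0)
          -> return 2
        -> return 5
        count(level=1) -> return 5  (same call as traced above)
      -> return 11
      count(level=2) -> return 11  (same call as traced above)
    -> return 23
    count(level=3) -> return 23  (same call as traced above)
  -> return 47
  count(level=4) -> return 47  (same call as traced above)
-> return 95

Final answer: 95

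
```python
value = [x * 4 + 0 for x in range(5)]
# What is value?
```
Trace:
  x=0
  x=1
  x=2
  x=3
  x=4
  value=[0, 4, 8, 12, 16]

Final answer: [0, 4, 8, 12, 16]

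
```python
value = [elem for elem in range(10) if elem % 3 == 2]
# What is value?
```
Trace:
  elem=0
  elem=1
  elem=2
  elem=3
  elem=4
  elem=5
  elem=6
  elem=7
  elem=8
  elem=9
  value=[2, 5, 8]

Final answer: [2, 5, 8]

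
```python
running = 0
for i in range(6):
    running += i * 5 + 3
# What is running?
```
Trace:
  running=0
  running=3, i=0
  running=11, i=1
  running=24, i=2
  running=42, i=3
  running=65, i=4
  running=93, i=5

Final answer: 93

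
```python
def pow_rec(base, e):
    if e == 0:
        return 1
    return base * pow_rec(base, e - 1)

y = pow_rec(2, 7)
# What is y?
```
Call trace:
pow_rec(base=2, e=7)
  pow_rec(base=2, e=6)
    pow_rec(base=2, e=5)
      pow_rec(base=2, e=4)
        pow_rec(base=2, e=3)
          pow_rec(base=2, e=2)
            pow_rec(base=2, e=1)
              pow_rec(base=2, e=0)
              -> return 1
            -> return 2
          -> return 4
        -> return 8
      -> return 16
    -> return 32
  -> return 64
-> return 128

Final answer: 128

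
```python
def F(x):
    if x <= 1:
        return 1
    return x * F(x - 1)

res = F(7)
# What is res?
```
Call trace:
F(x=7)
  F(x=6)
    F(x=5)
      F(x=4)
        F(x=3)
          F(x=2)
            F(x=1)
            -> return 1
          -> return 2
        -> return 6
      -> return 24
    -> return 120
  -> return 720
-> return 5040

Final answer: 5040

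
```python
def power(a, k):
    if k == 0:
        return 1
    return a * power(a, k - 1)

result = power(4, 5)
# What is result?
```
Call trace:
power(a=4, k=5)
  power(a=4, k=4)
    power(a=4, k=3)
      power(a=4, k=2)
        power(a=4, k=1)
          power(a=4, k=0)
          -> return 1
        -> return 4
      -> return 16
    -> return 64
  -> return 256
-> return 1024

Final answer: 1024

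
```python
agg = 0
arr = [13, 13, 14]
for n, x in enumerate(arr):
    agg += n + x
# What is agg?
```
Trace:
  agg=0
  agg=13, n=0, x=13
  agg=27, n=1, x=13
  agg=43, n=2, x=14

Final answer: 43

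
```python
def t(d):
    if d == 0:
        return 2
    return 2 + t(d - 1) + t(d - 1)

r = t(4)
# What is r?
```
Call trace (a repeated sub-call is expanded the first time; later identical calls just restate its return value):
t(d=4)
  t(d=3)
    t(d=2)
      t(d=1)
        t(d=0)
        -> return 2
        t(d=0)
        -> return 2
      -> return 6
      t(d=1) -> return 6  (same call as traced above)
    -> return 14
    t(d=2) -> return 14  (same call as traced above)
  -> return 30
  t(d=3) -> return 30  (same call as traced above)
-> return 62

Final answer: 62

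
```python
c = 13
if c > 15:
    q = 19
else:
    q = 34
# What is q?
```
Trace:
  c=13
  c=13, q=34

Final answer: 34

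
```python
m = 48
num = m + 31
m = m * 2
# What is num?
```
Trace:
  m=48
  m=48, num=79
  m=96, num=79

Final answer: 79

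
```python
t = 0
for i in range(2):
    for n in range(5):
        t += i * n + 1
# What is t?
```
Trace:
  t=0
  t=1, i=0, n=0
  t=2, i=0, n=1
  t=3, i=0, n=2
  t=4, i=0, n=3
  t=5, i=0, n=4
  t=6, i=1, n=0
  t=8, i=1, n=1
  t=11, i=1, n=2
  t=15, i=1, n=3
  t=20, i=1, n=4

Final answer: 20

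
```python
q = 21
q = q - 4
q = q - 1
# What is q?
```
Trace:
  q=21
  q=17
  q=16

Final answer: 16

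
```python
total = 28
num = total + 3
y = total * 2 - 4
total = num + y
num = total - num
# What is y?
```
Trace:
  total=28
  total=28, num=31
  total=28, num=31, y=52
  total=83, num=31, y=52
  total=83, num=52, y=52

Final answer: 52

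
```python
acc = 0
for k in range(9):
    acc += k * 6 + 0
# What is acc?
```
Trace:
  acc=0
  acc=0, k=0
  acc=6, k=1
  acc=18, k=2
  acc=36, k=3
  acc=60, k=4
  acc=90, k=5
  acc=126, k=6
  acc=168, k=7
  acc=216, k=8

Final answer: 216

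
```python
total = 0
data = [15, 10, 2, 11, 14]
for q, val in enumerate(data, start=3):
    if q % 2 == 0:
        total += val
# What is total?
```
Trace:
  total=0
  total=0, q=3, val=15
  total=10, q=4, val=10
  total=10, q=5, val=2
  total=21, q=6, val=11
  total=21, q=7, val=14

Final answer: 21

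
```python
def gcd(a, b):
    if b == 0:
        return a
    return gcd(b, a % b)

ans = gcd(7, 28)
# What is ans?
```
Call trace:
gcd(a=7, b=28)
  gcd(a=28, b=7)
    gcd(a=7, b=0)
    -> return 7
  -> return 7
-> return 7

Final answer: 7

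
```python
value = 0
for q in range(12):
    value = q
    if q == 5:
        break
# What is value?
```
Trace:
  value=0
  value=0, q=0
  value=1, q=1
  value=2, q=2
  value=3, q=3
  value=4, q=4
  value=5, q=5

Final answer: 5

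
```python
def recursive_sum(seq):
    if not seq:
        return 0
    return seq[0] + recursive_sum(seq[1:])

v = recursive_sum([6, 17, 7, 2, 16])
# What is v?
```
Call trace:
recursive_sum(seq=[6, 17, 7, 2, 16])
  recursive_sum(seq=[17, 7, 2, 16])
    recursive_sum(seq=[7, 2, 16])
      recursive_sum(seq=[2, 16])
        recursive_sum(seq=[16])
          recursive_sum(seq=[])
          -> return 0
        -> return 16
      -> return 18
    -> return 25
  -> return 42
-> return 48

Final answer: 48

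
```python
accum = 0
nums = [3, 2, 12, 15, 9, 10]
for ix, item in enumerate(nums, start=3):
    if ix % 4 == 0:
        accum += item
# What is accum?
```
Trace:
  accum=0
  accum=0, ix=3, item=3
  accum=2, ix=4, item=2
  accum=2, ix=5, item=12
  accum=2, ix=6, item=15
  accum=2, ix=7, item=9
  accum=12, ix=8, item=10

Final answer: 12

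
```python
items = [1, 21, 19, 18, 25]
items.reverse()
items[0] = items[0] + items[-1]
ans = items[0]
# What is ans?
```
Trace:
  items=[1, 21, 19, 18, 25]
  items=[25, 18, 19, 21, 1]
  items=[26, 18, 19, 21, 1]
  items=[26, 18, 19, 21, 1], ans=26

Final answer: 26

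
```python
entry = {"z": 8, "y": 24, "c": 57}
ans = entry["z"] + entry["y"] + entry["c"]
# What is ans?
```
Trace:
  entry={'z': 8, 'y': 24, 'c': 57}
  entry={'z': 8, 'y': 24, 'c': 57}, ans=89

Final answer: 89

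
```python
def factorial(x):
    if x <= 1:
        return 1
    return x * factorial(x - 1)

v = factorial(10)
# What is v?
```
Call trace:
factorial(x=10)
  factorial(x=9)
    factorial(x=8)
      factorial(x=7)
        factorial(x=6)
          factorial(x=5)
            factorial(x=4)
              factorial(x=3)
                factorial(x=2)
                  factorial(x=1)
                  -> return 1
                -> return 2
              -> return 6
            -> return 24
          -> return 120
        -> return 720
      -> return 5040
    -> return 40320
  -> return 362880
-> return 3628800

Final answer: 3628800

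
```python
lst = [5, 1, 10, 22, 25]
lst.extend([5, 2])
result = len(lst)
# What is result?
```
Trace:
  lst=[5, 1, 10, 22, 25]
  lst=[5, 1, 10, 22, 25, 5, 2]
  lst=[5, 1, 10, 22, 25, 5, 2], result=7

Final answer: 7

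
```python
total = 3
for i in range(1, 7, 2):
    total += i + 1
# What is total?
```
Trace:
  total=3
  total=5, i=1
  total=9, i=3
  total=15, i=5

Final answer: 15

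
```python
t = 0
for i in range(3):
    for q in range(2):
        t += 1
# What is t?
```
Trace:
  t=0
  t=1, i=0, q=0
  t=2, i=0, q=1
  t=3, i=1, q=0
  t=4, i=1, q=1
  t=5, i=2, q=0
  t=6, i=2, q=1

Final answer: 6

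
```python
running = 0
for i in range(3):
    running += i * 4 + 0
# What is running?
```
Trace:
  running=0
  running=0, i=0
  running=4, i=1
  running=12, i=2

Final answer: 12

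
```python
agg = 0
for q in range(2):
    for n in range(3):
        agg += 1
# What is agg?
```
Trace:
  agg=0
  agg=1, q=0, n=0
  agg=2, q=0, n=1
  agg=3, q=0, n=2
  agg=4, q=1, n=0
  agg=5, q=1, n=1
  agg=6, q=1, n=2

Final answer: 6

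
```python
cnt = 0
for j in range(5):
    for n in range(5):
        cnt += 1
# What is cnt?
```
Trace:
  cnt=0
  cnt=1, j=0, n=0
  cnt=2, j=0, n=1
  cnt=3, j=0, n=2
  cnt=4, j=0, n=3
  cnt=5, j=0, n=4
  cnt=6, j=1, n=0
  cnt=7, j=1, n=1
  cnt=8, j=1, n=2
  cnt=9, j=1, n=3
  cnt=10, j=1, n=4
  cnt=11, j=2, n=0
  cnt=12, j=2, n=1
  cnt=13, j=2, n=2
  cnt=14, j=2, n=3
  cnt=15, j=2, n=4
  cnt=16, j=3, n=0
  cnt=17, j=3, n=1
  cnt=18, j=3, n=2
  cnt=19, j=3, n=3
  cnt=20, j=3, n=4
  cnt=21, j=4, n=0
  cnt=22, j=4, n=1
  cnt=23, j=4, n=2
  cnt=24, j=4, n=3
  cnt=25, j=4, n=4

Final answer: 25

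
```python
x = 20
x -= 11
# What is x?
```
Trace:
  x=20
  x=9

Final answer: 9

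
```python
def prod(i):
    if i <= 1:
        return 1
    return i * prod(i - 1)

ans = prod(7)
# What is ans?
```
Call trace:
prod(i=7)
  prod(i=6)
    prod(i=5)
      prod(i=4)
        prod(i=3)
          prod(i=2)
            prod(i=1)
            -> return 1
          -> return 2
        -> return 6
      -> return 24
    -> return 120
  -> return 720
-> return 5040

Final answer: 5040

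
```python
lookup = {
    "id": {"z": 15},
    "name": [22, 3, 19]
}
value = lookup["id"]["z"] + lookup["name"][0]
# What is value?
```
Trace:
  lookup={'id': {'z': 15}, 'name': [22, 3, 19]}
  lookup={'id': {'z': 15}, 'name': [22, 3, 19]}, value=37

Final answer: 37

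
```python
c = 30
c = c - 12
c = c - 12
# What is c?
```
Trace:
  c=30
  c=18
  c=6

Final answer: 6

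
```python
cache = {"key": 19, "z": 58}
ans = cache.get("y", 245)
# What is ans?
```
Trace:
  cache={'key': 19, 'z': 58}
  cache={'key': 19, 'z': 58}, ans=245

Final answer: 245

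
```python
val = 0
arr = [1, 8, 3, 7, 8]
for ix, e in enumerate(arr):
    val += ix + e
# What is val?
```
Trace:
  val=0
  val=1, ix=0, e=1
  val=10, ix=1, e=8
  val=15, ix=2, e=3
  val=25, ix=3, e=7
  val=37, ix=4, e=8

Final answer: 37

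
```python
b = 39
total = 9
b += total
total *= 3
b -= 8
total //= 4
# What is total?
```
Trace:
  b=39
  b=39, total=9
  b=48, total=9
  b=48, total=27
  b=40, total=27
  b=40, total=6

Final answer: 6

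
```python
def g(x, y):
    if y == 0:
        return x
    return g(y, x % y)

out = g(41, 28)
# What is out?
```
Call trace:
g(x=41, y=28)
  g(x=28, y=13)
    g(x=13, y=2)
      g(x=2, y=1)
        g(x=1, y=0)
        -> return 1
      -> return 1
    -> return 1
  -> return 1
-> return 1

Final answer: 1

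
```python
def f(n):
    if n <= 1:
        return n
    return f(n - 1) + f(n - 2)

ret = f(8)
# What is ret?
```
Call trace (a repeated sub-call is expanded the first time; later identical calls just restate its return value):
f(n=8)
  f(n=7)
    f(n=6)
      f(n=5)
        f(n=4)
          f(n=3)
            f(n=2)
              f(n=1)
              -> return 1
              f(n=0)
              -> return 0
            -> return 1
            f(n=1)
            -> return 1
          -> return 2
          f(n=2) -> return 1  (same call as traced above)
        -> return 3
        f(n=3) -> return 2  (same call as traced above)
      -> return 5
      f(n=4) -> return 3  (same call as traced above)
    -> return 8
    f(n=5) -> return 5  (same call as traced above)
  -> return 13
  f(n=6) -> return 8  (same call as traced above)
-> return 21

Final answer: 21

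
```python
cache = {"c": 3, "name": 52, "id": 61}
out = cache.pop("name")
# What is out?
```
Trace:
  cache={'c': 3, 'name': 52, 'id': 61}
  cache={'c': 3, 'id': 61}, out=52

Final answer: 52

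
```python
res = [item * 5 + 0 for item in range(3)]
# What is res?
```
Trace:
  item=0
  item=1
  item=2
  res=[0, 5, 10]

Final answer: [0, 5, 10]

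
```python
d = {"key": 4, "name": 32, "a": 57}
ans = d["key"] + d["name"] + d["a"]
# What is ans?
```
Trace:
  d={'key': 4, 'name': 32, 'a': 57}
  d={'key': 4, 'name': 32, 'a': 57}, ans=93

Final answer: 93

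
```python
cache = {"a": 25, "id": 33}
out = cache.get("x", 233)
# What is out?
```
Trace:
  cache={'a': 25, 'id': 33}
  cache={'a': 25, 'id': 33}, out=233

Final answer: 233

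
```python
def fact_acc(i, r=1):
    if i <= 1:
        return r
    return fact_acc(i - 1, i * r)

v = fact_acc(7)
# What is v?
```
Call trace:
fact_acc(i=7, r=1)
  fact_acc(i=6, r=7)
    fact_acc(i=5, r=42)
      fact_acc(i=4, r=210)
        fact_acc(i=3, r=840)
          fact_acc(i=2, r=2520)
            fact_acc(i=1, r=5040)
            -> return 5040
          -> return 5040
        -> return 5040
      -> return 5040
    -> return 5040
  -> return 5040
-> return 5040

Final answer: 5040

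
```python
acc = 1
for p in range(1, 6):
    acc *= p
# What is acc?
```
Trace:
  acc=1
  acc=1, p=1
  acc=2, p=2
  acc=6, p=3
  acc=24, p=4
  acc=120, p=5

Final answer: 120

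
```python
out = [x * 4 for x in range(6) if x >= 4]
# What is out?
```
Trace:
  x=0
  x=1
  x=2
  x=3
  x=4
  x=5
  out=[16, 20]

Final answer: [16, 20]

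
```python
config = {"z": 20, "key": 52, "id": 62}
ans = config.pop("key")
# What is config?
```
Trace:
  config={'z': 20, 'key': 52, 'id': 62}
  config={'z': 20, 'id': 62}, ans=52

Final answer: {'z': 20, 'id': 62}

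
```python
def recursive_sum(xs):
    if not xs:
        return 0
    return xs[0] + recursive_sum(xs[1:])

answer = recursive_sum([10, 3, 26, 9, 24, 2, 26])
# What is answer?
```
Call trace:
recursive_sum(xs=[10, 3, 26, 9, 24, 2, 26])
  recursive_sum(xs=[3, 26, 9, 24, 2, 26])
    recursive_sum(xs=[26, 9, 24, 2, 26])
      recursive_sum(xs=[9, 24, 2, 26])
        recursive_sum(xs=[24, 2, 26])
          recursive_sum(xs=[2, 26])
            recursive_sum(xs=[26])
              recursive_sum(xs=[])
              -> return 0
            -> return 26
          -> return 28
        -> return 52
      -> return 61
    -> return 87
  -> return 90
-> return 100

Final answer: 100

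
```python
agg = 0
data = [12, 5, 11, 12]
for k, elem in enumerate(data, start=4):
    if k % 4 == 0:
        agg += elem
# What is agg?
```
Trace:
  agg=0
  agg=12, k=4, elem=12
  agg=12, k=5, elem=5
  agg=12, k=6, elem=11
  agg=12, k=7, elem=12

Final answer: 12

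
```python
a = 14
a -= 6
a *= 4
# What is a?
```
Trace:
  a=14
  a=8
  a=32

Final answer: 32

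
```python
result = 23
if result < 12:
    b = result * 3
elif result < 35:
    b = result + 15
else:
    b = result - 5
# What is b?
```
Trace:
  result=23
  result=23, b=38

Final answer: 38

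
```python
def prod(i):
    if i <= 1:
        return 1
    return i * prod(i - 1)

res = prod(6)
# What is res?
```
Call trace:
prod(i=6)
  prod(i=5)
    prod(i=4)
      prod(i=3)
        prod(i=2)
          prod(i=1)
          -> return 1
        -> return 2
      -> return 6
    -> return 24
  -> return 120
-> return 720

Final answer: 720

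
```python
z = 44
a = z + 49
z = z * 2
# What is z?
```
Trace:
  z=44
  z=44, a=93
  z=88, a=93

Final answer: 88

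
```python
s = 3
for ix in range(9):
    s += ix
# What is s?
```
Trace:
  s=3
  s=3, ix=0
  s=4, ix=1
  s=6, ix=2
  s=9, ix=3
  s=13, ix=4
  s=18, ix=5
  s=24, ix=6
  s=31, ix=7
  s=39, ix=8

Final answer: 39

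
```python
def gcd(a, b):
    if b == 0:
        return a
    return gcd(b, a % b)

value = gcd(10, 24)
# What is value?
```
Call trace:
gcd(a=10, b=24)
  gcd(a=24, b=10)
    gcd(a=10, b=4)
      gcd(a=4, b=2)
        gcd(a=2, b=0)
        -> return 2
      -> return 2
    -> return 2
  -> return 2
-> return 2

Final answer: 2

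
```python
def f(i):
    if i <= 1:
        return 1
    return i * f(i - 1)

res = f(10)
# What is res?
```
Call trace:
f(i=10)
  f(i=9)
    f(i=8)
      f(i=7)
        f(i=6)
          f(i=5)
            f(i=4)
              f(i=3)
                f(i=2)
                  f(i=1)
                  -> return 1
                -> return 2
              -> return 6
            -> return 24
          -> return 120
        -> return 720
      -> return 5040
    -> return 40320
  -> return 362880
-> return 3628800

Final answer: 3628800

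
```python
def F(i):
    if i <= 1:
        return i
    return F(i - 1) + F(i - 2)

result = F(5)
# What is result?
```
Call trace (a repeated sub-call is expanded the first time; later identical calls just restate its return value):
F(i=5)
  F(i=4)
    F(i=3)
      F(i=2)
        F(i=1)
        -> return 1
        F(i=0)
        -> return 0
      -> return 1
      F(i=1)
      -> return 1
    -> return 2
    F(i=2) -> return 1  (same call as traced above)
  -> return 3
  F(i=3) -> return 2  (same call as traced above)
-> return 5

Final answer: 5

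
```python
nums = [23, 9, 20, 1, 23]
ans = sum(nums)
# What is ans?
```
Trace:
  nums=[23, 9, 20, 1, 23]
  nums=[23, 9, 20, 1, 23], ans=76

Final answer: 76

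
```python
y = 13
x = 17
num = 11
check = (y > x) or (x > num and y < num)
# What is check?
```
Trace:
  y=13
  y=13, x=17
  y=13, x=17, num=11
  y=13, x=17, num=11, check=False

Final answer: False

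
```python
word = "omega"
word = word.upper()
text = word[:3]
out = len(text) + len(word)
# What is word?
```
Trace:
  word='omega'
  word='OMEGA'
  word='OMEGA', text='OME'
  word='OMEGA', text='OME', out=8

Final answer: 'OMEGA'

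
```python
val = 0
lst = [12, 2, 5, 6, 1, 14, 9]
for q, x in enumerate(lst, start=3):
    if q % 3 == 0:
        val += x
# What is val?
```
Trace:
  val=0
  val=12, q=3, x=12
  val=12, q=4, x=2
  val=12, q=5, x=5
  val=18, q=6, x=6
  val=18, q=7, x=1
  val=18, q=8, x=14
  val=27, q=9, x=9

Final answer: 27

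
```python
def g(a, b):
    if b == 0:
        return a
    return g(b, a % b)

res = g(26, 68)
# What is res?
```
Call trace:
g(a=26, b=68)
  g(a=68, b=26)
    g(a=26, b=16)
      g(a=16, b=10)
        g(a=10, b=6)
          g(a=6, b=4)
            g(a=4, b=2)
              g(a=2, b=0)
              -> return 2
            -> return 2
          -> return 2
        -> return 2
      -> return 2
    -> return 2
  -> return 2
-> return 2

Final answer: 2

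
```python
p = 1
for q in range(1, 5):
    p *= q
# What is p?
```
Trace:
  p=1
  p=1, q=1
  p=2, q=2
  p=6, q=3
  p=24, q=4

Final answer: 24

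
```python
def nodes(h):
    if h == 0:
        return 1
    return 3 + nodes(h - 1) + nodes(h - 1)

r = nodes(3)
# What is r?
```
Call trace (a repeated sub-call is expanded the first time; later identical calls just restate its return value):
nodes(h=3)
  nodes(h=2)
    nodes(h=1)
      nodes(h=0)
      -> return 1
      nodes(h=0)
      -> return 1
    -> return 5
    nodes(h=1) -> return 5  (same call as traced above)
  -> return 13
  nodes(h=2) -> return 13  (same call as traced above)
-> return 29

Final answer: 29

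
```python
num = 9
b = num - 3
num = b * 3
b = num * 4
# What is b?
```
Trace:
  num=9
  num=9, b=6
  num=18, b=6
  num=18, b=72

Final answer: 72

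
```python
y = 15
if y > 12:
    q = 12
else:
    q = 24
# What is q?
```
Trace:
  y=15
  y=15, q=12

Final answer: 12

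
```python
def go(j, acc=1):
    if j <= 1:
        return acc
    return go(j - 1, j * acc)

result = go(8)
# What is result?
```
Call trace:
go(j=8, acc=1)
  go(j=7, acc=8)
    go(j=6, acc=56)
      go(j=5, acc=336)
        go(j=4, acc=1680)
          go(j=3, acc=6720)
            go(j=2, acc=20160)
              go(j=1, acc=40320)
              -> return 40320
            -> return 40320
          -> return 40320
        -> return 40320
      -> return 40320
    -> return 40320
  -> return 40320
-> return 40320

Final answer: 40320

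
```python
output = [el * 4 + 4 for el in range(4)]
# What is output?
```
Trace:
  el=0
  el=1
  el=2
  el=3
  output=[4, 8, 12, 16]

Final answer: [4, 8, 12, 16]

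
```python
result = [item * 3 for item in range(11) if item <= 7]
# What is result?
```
Trace:
  item=0
  item=1
  item=2
  item=3
  item=4
  item=5
  item=6
  item=7
  item=8
  item=9
  item=10
  result=[0, 3, 6, 9, 12, 15, 18, 21]

Final answer: [0, 3, 6, 9, 12, 15, 18, 21]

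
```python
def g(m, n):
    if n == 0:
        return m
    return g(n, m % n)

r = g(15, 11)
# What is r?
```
Call trace:
g(m=15, n=11)
  g(m=11, n=4)
    g(m=4, n=3)
      g(m=3, n=1)
        g(m=1, n=0)
        -> return 1
      -> return 1
    -> return 1
  -> return 1
-> return 1

Final answer: 1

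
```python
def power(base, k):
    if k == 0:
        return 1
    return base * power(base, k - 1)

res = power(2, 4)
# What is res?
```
Call trace:
power(base=2, k=4)
  power(base=2, k=3)
    power(base=2, k=2)
      power(base=2, k=1)
        power(base=2, k=0)
        -> return 1
      -> return 2
    -> return 4
  -> return 8
-> return 16

Final answer: 16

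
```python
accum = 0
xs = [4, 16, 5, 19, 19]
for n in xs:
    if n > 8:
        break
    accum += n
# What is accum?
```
Trace:
  accum=0
  accum=4, n=4
  accum=4, n=16

Final answer: 4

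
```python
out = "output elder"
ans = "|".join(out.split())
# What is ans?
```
Trace:
  out='output elder'
  out='output elder', ans='output|elder'

Final answer: 'output|elder'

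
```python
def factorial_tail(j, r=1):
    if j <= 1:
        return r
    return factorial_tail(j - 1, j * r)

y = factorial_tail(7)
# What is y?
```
Call trace:
factorial_tail(j=7, r=1)
  factorial_tail(j=6, r=7)
    factorial_tail(j=5, r=42)
      factorial_tail(j=4, r=210)
        factorial_tail(j=3, r=840)
          factorial_tail(j=2, r=2520)
            factorial_tail(j=1, r=5040)
            -> return 5040
          -> return 5040
        -> return 5040
      -> return 5040
    -> return 5040
  -> return 5040
-> return 5040

Final answer: 5040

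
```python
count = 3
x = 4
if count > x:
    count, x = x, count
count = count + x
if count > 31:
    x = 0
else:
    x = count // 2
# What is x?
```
Trace:
  count=3
  count=3, x=4
  count=3, x=4
  count=7, x=4
  count=7, x=3

Final answer: 3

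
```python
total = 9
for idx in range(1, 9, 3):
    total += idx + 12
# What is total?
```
Trace:
  total=9
  total=22, idx=1
  total=38, idx=4
  total=57, idx=7

Final answer: 57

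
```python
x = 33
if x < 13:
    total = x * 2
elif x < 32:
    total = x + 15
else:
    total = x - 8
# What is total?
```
Trace:
  x=33
  x=33, total=25

Final answer: 25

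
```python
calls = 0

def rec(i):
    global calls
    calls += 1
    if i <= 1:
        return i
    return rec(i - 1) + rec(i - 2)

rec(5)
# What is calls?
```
Call trace (a repeated sub-call is expanded the first time; later identical calls just restate its return value):
rec(i=5)
  rec(i=4)
    rec(i=3)
      rec(i=2)
        rec(i=1)
        -> return 1
        rec(i=0)
        -> return 0
      -> return 1
      rec(i=1)
      -> return 1
    -> return 2
    rec(i=2) -> return 1  (same call as traced above)
  -> return 3
  rec(i=3) -> return 2  (same call as traced above)
-> return 5

calls is incremented once per call, so count the calls in each subtree. Let C(i) = number of calls made by rec(i).
C(0) = C(1) = 1 (base case, no recursion); C(i) = 1 + C(i - 1) + C(i - 2) otherwise.
C(2) = 1 + C(1) + C(0) = 1 + 1 + 1 = 3
C(3) = 1 + C(2) + C(1) = 1 + 3 + 1 = 5
C(4) = 1 + C(3) + C(2) = 1 + 5 + 3 = 9
C(5) = 1 + C(4) + C(3) = 1 + 9 + 5 = 15
calls = C(5) = 15

Final answer: 15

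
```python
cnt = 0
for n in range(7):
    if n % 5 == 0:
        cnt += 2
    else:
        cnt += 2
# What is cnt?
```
Trace:
  cnt=0
  cnt=2, n=0
  cnt=4, n=1
  cnt=6, n=2
  cnt=8, n=3
  cnt=10, n=4
  cnt=12, n=5
  cnt=14, n=6

Final answer: 14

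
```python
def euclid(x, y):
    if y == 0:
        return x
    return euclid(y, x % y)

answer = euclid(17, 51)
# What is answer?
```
Call trace:
euclid(x=17, y=51)
  euclid(x=51, y=17)
    euclid(x=17, y=0)
    -> return 17
  -> return 17
-> return 17

Final answer: 17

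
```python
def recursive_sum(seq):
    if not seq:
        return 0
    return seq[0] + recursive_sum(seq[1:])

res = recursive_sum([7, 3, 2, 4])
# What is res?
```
Call trace:
recursive_sum(seq=[7, 3, 2, 4])
  recursive_sum(seq=[3, 2, 4])
    recursive_sum(seq=[2, 4])
      recursive_sum(seq=[4])
        recursive_sum(seq=[])
        -> return 0
      -> return 4
    -> return 6
  -> return 9
-> return 16

Final answer: 16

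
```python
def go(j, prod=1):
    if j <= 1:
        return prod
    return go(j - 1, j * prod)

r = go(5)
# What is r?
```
Call trace:
go(j=5, prod=1)
  go(j=4, prod=5)
    go(j=3, prod=20)
      go(j=2, prod=60)
        go(j=1, prod=120)
        -> return 120
      -> return 120
    -> return 120
  -> return 120
-> return 120

Final answer: 120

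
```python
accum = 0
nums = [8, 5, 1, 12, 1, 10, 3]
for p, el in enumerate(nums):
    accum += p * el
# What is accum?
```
Trace:
  accum=0
  accum=0, p=0, el=8
  accum=5, p=1, el=5
  accum=7, p=2, el=1
  accum=43, p=3, el=12
  accum=47, p=4, el=1
  accum=97, p=5, el=10
  accum=115, p=6, el=3

Final answer: 115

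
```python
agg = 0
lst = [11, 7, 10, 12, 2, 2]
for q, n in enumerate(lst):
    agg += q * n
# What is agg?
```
Trace:
  agg=0
  agg=0, q=0, n=11
  agg=7, q=1, n=7
  agg=27, q=2, n=10
  agg=63, q=3, n=12
  agg=71, q=4, n=2
  agg=81, q=5, n=2

Final answer: 81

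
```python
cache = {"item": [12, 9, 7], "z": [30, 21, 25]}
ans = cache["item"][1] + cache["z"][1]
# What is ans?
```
Trace:
  cache={'item': [12, 9, 7], 'z': [30, 21, 25]}
  cache={'item': [12, 9, 7], 'z': [30, 21, 25]}, ans=30

Final answer: 30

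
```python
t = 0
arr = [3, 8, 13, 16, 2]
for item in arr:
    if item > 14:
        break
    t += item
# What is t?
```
Trace:
  t=0
  t=3, item=3
  t=11, item=8
  t=24, item=13
  t=24, item=16

Final answer: 24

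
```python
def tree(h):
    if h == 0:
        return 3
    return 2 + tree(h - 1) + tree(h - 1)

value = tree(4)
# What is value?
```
Call trace (a repeated sub-call is expanded the first time; later identical calls just restate its return value):
tree(h=4)
  tree(h=3)
    tree(h=2)
      tree(h=1)
        tree(h=0)
        -> return 3
        tree(h=0)
        -> return 3
      -> return 8
      tree(h=1) -> return 8  (same call as traced above)
    -> return 18
    tree(h=2) -> return 18  (same call as traced above)
  -> return 38
  tree(h=3) -> return 38  (same call as traced above)
-> return 78

Final answer: 78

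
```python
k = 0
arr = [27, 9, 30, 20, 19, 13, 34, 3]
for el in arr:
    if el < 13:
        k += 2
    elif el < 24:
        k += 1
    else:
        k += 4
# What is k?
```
Trace:
  k=0
  k=4, el=27
  k=6, el=9
  k=10, el=30
  k=11, el=20
  k=12, el=19
  k=13, el=13
  k=17, el=34
  k=19, el=3

Final answer: 19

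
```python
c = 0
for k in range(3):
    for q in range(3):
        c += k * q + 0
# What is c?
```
Trace:
  c=0
  c=0, k=0, q=0
  c=0, k=0, q=1
  c=0, k=0, q=2
  c=0, k=1, q=0
  c=1, k=1, q=1
  c=3, k=1, q=2
  c=3, k=2, q=0
  c=5, k=2, q=1
  c=9, k=2, q=2

Final answer: 9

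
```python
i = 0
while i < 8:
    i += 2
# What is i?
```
Trace:
  i=0
  i=2
  i=4
  i=6
  i=8

Final answer: 8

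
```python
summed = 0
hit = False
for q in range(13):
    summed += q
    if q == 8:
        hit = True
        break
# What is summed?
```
Trace:
  summed=0
  summed=0, hit=False
  summed=0, hit=False, q=0
  summed=1, hit=False, q=1
  summed=3, hit=False, q=2
  summed=6, hit=False, q=3
  summed=10, hit=False, q=4
  summed=15, hit=False, q=5
  summed=21, hit=False, q=6
  summed=28, hit=False, q=7
  summed=36, hit=True, q=8

Final answer: 36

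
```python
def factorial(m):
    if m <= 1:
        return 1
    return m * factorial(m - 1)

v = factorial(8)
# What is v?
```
Call trace:
factorial(m=8)
  factorial(m=7)
    factorial(m=6)
      factorial(m=5)
        factorial(m=4)
          factorial(m=3)
            factorial(m=2)
              factorial(m=1)
              -> return 1
            -> return 2
          -> return 6
        -> return 24
      -> return 120
    -> return 720
  -> return 5040
-> return 40320

Final answer: 40320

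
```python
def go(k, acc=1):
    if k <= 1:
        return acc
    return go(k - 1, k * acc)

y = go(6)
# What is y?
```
Call trace:
go(k=6, acc=1)
  go(k=5, acc=6)
    go(k=4, acc=30)
      go(k=3, acc=120)
        go(k=2, acc=360)
          go(k=1, acc=720)
          -> return 720
        -> return 720
      -> return 720
    -> return 720
  -> return 720
-> return 720

Final answer: 720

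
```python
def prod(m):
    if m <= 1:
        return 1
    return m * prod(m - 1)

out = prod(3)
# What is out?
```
Call trace:
prod(m=3)
  prod(m=2)
    prod(m=1)
    -> return 1
  -> return 2
-> return 6

Final answer: 6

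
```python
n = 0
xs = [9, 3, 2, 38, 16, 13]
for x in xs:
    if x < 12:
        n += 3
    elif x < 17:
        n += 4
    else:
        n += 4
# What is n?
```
Trace:
  n=0
  n=3, x=9
  n=6, x=3
  n=9, x=2
  n=13, x=38
  n=17, x=16
  n=21, x=13

Final answer: 21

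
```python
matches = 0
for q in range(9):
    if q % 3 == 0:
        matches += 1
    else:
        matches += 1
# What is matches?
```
Trace:
  matches=0
  matches=1, q=0
  matches=2, q=1
  matches=3, q=2
  matches=4, q=3
  matches=5, q=4
  matches=6, q=5
  matches=7, q=6
  matches=8, q=7
  matches=9, q=8

Final answer: 9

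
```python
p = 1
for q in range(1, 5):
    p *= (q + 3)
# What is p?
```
Trace:
  p=1
  p=4, q=1
  p=20, q=2
  p=120, q=3
  p=840, q=4

Final answer: 840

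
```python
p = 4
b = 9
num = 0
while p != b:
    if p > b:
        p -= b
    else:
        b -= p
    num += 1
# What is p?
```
Trace:
  p=4
  p=4, b=9
  p=4, b=9, num=0
  p=4, b=5, num=1
  p=4, b=1, num=2
  p=3, b=1, num=3
  p=2, b=1, num=4
  p=1, b=1, num=5

Final answer: 1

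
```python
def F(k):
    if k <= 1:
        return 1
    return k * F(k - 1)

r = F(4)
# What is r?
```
Call trace:
F(k=4)
  F(k=3)
    F(k=2)
      F(k=1)
      -> return 1
    -> return 2
  -> return 6
-> return 24

Final answer: 24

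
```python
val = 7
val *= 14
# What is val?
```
Trace:
  val=7
  val=98

Final answer: 98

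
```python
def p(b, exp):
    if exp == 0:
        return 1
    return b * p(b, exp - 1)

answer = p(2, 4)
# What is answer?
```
Call trace:
p(b=2, exp=4)
  p(b=2, exp=3)
    p(b=2, exp=2)
      p(b=2, exp=1)
        p(b=2, exp=0)
        -> return 1
      -> return 2
    -> return 4
  -> return 8
-> return 16

Final answer: 16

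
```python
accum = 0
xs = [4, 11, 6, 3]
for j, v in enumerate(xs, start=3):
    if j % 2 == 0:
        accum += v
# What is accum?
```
Trace:
  accum=0
  accum=0, j=3, v=4
  accum=11, j=4, v=11
  accum=11, j=5, v=6
  accum=14, j=6, v=3

Final answer: 14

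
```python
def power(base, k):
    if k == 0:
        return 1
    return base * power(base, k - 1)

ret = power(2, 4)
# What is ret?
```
Call trace:
power(base=2, k=4)
  power(base=2, k=3)
    power(base=2, k=2)
      power(base=2, k=1)
        power(base=2, k=0)
        -> return 1
      -> return 2
    -> return 4
  -> return 8
-> return 16

Final answer: 16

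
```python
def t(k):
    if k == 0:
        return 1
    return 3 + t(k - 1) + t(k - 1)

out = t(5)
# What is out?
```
Call trace (a repeated sub-call is expanded the first time; later identical calls just restate its return value):
t(k=5)
  t(k=4)
    t(k=3)
      t(k=2)
        t(k=1)
          t(k=0)
          -> return 1
          t(k=0)
          -> return 1
        -> return 5
        t(k=1) -> return 5  (same call as traced above)
      -> return 13
      t(k=2) -> return 13  (same call as traced above)
    -> return 29
    t(k=3) -> return 29  (same call as traced above)
  -> return 61
  t(k=4) -> return 61  (same call as traced above)
-> return 125

Final answer: 125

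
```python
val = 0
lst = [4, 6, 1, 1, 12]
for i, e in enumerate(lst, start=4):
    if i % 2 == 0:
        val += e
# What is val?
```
Trace:
  val=0
  val=4, i=4, e=4
  val=4, i=5, e=6
  val=5, i=6, e=1
  val=5, i=7, e=1
  val=17, i=8, e=12

Final answer: 17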